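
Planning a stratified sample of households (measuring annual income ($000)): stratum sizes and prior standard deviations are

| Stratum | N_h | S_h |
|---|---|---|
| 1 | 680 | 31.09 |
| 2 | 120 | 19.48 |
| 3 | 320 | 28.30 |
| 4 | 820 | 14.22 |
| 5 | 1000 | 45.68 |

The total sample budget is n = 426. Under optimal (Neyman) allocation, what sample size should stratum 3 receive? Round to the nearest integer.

43

Neyman allocation: n_h = n · N_h S_h / Σ N_i S_i, with n = 426.
  stratum 1: N_h·S_h = 680·31.09 = 21141.20
  stratum 2: N_h·S_h = 120·19.48 = 2337.60
  stratum 3: N_h·S_h = 320·28.30 = 9056.00
  stratum 4: N_h·S_h = 820·14.22 = 11660.40
  stratum 5: N_h·S_h = 1000·45.68 = 45680.00
Σ N_h S_h = 89875.20
n for stratum 3 = 426·9056.00/89875.20 = 42.925 → 43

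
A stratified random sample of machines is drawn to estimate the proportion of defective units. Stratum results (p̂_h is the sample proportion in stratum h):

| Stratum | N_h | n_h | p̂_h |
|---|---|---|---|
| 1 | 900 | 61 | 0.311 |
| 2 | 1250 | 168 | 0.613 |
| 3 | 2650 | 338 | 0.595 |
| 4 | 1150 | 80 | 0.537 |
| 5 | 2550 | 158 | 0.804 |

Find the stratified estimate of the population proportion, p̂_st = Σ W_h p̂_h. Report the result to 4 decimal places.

N = 8500; stratum weights W_h = N_h/N.
p̂_st = Σ W_h p̂_h = (900·0.311 + 1250·0.613 + 2650·0.595 + 1150·0.537 + 2550·0.804)/8500 = 0.62243

p̂_st ≈ 0.6224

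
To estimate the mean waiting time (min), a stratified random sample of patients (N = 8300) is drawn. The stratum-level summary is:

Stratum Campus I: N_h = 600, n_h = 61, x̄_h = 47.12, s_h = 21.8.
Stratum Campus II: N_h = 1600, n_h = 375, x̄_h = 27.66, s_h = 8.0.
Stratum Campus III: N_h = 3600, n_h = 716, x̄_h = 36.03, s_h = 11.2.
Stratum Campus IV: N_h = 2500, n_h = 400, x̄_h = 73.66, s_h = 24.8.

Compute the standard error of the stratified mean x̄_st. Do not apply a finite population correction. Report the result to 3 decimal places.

V̂(x̄_st) = Σ W_h² s_h²/n_h, with W_h = N_h/N and N = 8300:
  stratum Campus I: (600/8300)²·21.8²/61 = 0.0407127
  stratum Campus II: (1600/8300)²·8.0²/375 = 0.00634209
  stratum Campus III: (3600/8300)²·11.2²/716 = 0.0329588
  stratum Campus IV: (2500/8300)²·24.8²/400 = 0.139498
V̂(x̄_st) = 0.219511
SE(x̄_st) = √0.219511 = 0.46852

SE(x̄_st) ≈ 0.469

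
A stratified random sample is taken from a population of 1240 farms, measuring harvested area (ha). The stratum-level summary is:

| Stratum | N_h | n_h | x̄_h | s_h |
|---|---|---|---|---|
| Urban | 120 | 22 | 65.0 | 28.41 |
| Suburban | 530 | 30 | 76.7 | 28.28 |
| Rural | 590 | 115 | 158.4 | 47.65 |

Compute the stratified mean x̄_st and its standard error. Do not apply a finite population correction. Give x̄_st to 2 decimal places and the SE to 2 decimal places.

x̄_st ≈ 114.44, SE ≈ 3.11

x̄_st = Σ W_h x̄_h = (120·65.0 + 530·76.7 + 590·158.4)/1240 = 114.44113
V̂(x̄_st) = Σ W_h² s_h²/n_h, with W_h = N_h/N and N = 1240:
  stratum Urban: (120/1240)²·28.41²/22 = 0.343589
  stratum Suburban: (530/1240)²·28.28²/30 = 4.87019
  stratum Rural: (590/1240)²·47.65²/115 = 4.46981
V̂(x̄_st) = 9.68358
SE(x̄_st) = √9.68358 = 3.11185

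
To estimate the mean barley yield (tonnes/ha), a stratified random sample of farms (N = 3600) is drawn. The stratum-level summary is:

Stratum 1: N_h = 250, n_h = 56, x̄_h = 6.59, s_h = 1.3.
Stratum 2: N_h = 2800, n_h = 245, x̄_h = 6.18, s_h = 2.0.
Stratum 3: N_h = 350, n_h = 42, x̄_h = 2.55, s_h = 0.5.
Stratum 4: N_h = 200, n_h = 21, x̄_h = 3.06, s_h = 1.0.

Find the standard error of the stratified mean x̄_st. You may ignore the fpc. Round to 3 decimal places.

SE(x̄_st) ≈ 0.101

V̂(x̄_st) = Σ W_h² s_h²/n_h, with W_h = N_h/N and N = 3600:
  stratum 1: (250/3600)²·1.3²/56 = 0.000145537
  stratum 2: (2800/3600)²·2.0²/245 = 0.00987654
  stratum 3: (350/3600)²·0.5²/42 = 5.62629e-05
  stratum 4: (200/3600)²·1.0²/21 = 0.000146972
V̂(x̄_st) = 0.0102253
SE(x̄_st) = √0.0102253 = 0.10112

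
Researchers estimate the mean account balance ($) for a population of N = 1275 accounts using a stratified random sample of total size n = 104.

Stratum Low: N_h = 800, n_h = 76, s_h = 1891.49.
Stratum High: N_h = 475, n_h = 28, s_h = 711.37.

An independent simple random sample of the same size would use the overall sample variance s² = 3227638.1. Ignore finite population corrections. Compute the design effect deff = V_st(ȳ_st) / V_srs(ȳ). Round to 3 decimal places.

V̂(ȳ_st) = Σ W_h² s_h²/n_h, with W_h = N_h/N and N = 1275:
  stratum Low: (800/1275)²·1891.49²/76 = 18533.4
  stratum High: (475/1275)²·711.37²/28 = 2508.42
V_st = 21041.8
V_srs = s²/n = 3227638.1/104 = 31035
deff = V_st / V_srs = 21041.8/31035 = 0.6780

deff ≈ 0.678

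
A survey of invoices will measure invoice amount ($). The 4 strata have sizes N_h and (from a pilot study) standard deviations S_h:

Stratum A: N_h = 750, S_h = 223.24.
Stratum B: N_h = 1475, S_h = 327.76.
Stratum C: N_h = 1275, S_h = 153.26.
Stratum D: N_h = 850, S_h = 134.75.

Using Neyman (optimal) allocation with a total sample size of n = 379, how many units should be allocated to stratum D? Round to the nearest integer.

45

Neyman allocation: n_h = n · N_h S_h / Σ N_i S_i, with n = 379.
  stratum A: N_h·S_h = 750·223.24 = 167430.00
  stratum B: N_h·S_h = 1475·327.76 = 483446.00
  stratum C: N_h·S_h = 1275·153.26 = 195406.50
  stratum D: N_h·S_h = 850·134.75 = 114537.50
Σ N_h S_h = 960820.00
n for stratum D = 379·114537.50/960820.00 = 45.180 → 45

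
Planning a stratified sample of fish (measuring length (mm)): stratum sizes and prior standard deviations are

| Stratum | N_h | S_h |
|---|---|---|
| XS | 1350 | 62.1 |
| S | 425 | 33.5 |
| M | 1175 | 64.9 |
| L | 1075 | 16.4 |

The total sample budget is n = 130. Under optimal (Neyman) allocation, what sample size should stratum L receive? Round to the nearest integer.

12

Neyman allocation: n_h = n · N_h S_h / Σ N_i S_i, with n = 130.
  stratum XS: N_h·S_h = 1350·62.1 = 83835.00
  stratum S: N_h·S_h = 425·33.5 = 14237.50
  stratum M: N_h·S_h = 1175·64.9 = 76257.50
  stratum L: N_h·S_h = 1075·16.4 = 17630.00
Σ N_h S_h = 191960.00
n for stratum L = 130·17630.00/191960.00 = 11.939 → 12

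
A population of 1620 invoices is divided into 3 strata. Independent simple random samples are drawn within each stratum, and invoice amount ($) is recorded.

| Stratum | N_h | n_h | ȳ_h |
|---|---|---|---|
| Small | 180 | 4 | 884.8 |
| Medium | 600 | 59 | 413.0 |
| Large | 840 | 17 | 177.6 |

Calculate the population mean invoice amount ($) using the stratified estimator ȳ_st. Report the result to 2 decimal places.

ȳ_st ≈ 343.36

N = Σ N_h = 1620. Stratum weights W_h = N_h/N.
ȳ_st = (180·884.8 + 600·413.0 + 840·177.6) / 1620 = 343.3630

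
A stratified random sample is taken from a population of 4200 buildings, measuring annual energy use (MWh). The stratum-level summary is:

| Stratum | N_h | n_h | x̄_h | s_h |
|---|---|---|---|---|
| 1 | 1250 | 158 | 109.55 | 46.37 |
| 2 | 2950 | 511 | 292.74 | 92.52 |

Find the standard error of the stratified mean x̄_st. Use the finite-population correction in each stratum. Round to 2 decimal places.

V̂(x̄_st) = Σ W_h² (1 − n_h/N_h) s_h²/n_h, with W_h = N_h/N and N = 4200:
  stratum 1: (1250/4200)²·(1 − 158/1250)·46.37²/158 = 1.05306
  stratum 2: (2950/4200)²·(1 − 511/2950)·92.52²/511 = 6.83259
V̂(x̄_st) = 7.88565
SE(x̄_st) = √7.88565 = 2.80814

SE(x̄_st) ≈ 2.81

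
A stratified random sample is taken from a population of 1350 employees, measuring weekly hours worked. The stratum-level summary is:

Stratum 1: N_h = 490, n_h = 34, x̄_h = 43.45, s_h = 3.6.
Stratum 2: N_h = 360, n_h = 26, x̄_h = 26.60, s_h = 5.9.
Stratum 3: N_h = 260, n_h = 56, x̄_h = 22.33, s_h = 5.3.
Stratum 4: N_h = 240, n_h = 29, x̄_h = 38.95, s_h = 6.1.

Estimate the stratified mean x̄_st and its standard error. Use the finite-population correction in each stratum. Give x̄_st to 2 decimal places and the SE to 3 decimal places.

x̄_st = Σ W_h x̄_h = (490·43.45 + 360·26.60 + 260·22.33 + 240·38.95)/1350 = 34.08911
V̂(x̄_st) = Σ W_h² (1 − n_h/N_h) s_h²/n_h, with W_h = N_h/N and N = 1350:
  stratum 1: (490/1350)²·(1 − 34/490)·3.6²/34 = 0.0467325
  stratum 2: (360/1350)²·(1 − 26/360)·5.9²/26 = 0.0883308
  stratum 3: (260/1350)²·(1 − 56/260)·5.3²/56 = 0.0145982
  stratum 4: (240/1350)²·(1 − 29/240)·6.1²/29 = 0.0356523
V̂(x̄_st) = 0.185314
SE(x̄_st) = √0.185314 = 0.430481

x̄_st ≈ 34.09, SE ≈ 0.430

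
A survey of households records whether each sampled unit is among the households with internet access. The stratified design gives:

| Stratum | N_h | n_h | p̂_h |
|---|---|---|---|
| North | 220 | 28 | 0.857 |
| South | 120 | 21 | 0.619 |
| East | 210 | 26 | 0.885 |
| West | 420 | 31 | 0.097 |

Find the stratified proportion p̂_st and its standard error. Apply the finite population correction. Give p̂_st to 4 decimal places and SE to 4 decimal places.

p̂_st ≈ 0.5045, SE ≈ 0.0320

N = 970; stratum weights W_h = N_h/N.
p̂_st = Σ W_h p̂_h = (220·0.857 + 120·0.619 + 210·0.885 + 420·0.097)/970 = 0.50455
V̂(p̂_st) = Σ W_h² (1 − n_h/N_h) p̂_h(1−p̂_h)/(n_h−1):
  stratum North: (220/970)²·(1 − 28/220)·0.857·0.143/27 = 0.000203767
  stratum South: (120/970)²·(1 − 21/120)·0.619·0.381/20 = 0.000148888
  stratum East: (210/970)²·(1 − 26/210)·0.885·0.115/25 = 0.000167184
  stratum West: (420/970)²·(1 − 31/420)·0.097·0.903/30 = 0.000506983
V̂(p̂_st) = 0.00102682; SE = √V̂ = 0.0320441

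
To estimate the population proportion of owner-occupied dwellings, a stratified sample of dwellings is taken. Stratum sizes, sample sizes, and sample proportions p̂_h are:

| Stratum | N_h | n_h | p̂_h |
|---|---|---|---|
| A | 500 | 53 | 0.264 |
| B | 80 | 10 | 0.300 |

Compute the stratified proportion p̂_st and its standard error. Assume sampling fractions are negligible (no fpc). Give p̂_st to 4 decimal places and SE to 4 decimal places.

N = 580; stratum weights W_h = N_h/N.
p̂_st = Σ W_h p̂_h = (500·0.264 + 80·0.300)/580 = 0.26897
V̂(p̂_st) = Σ W_h² p̂_h(1−p̂_h)/(n_h−1):
  stratum A: (500/580)²·0.264·0.736/52 = 0.00277691
  stratum B: (80/580)²·0.300·0.700/9 = 0.000443916
V̂(p̂_st) = 0.00322083; SE = √V̂ = 0.0567524

p̂_st ≈ 0.2690, SE ≈ 0.0568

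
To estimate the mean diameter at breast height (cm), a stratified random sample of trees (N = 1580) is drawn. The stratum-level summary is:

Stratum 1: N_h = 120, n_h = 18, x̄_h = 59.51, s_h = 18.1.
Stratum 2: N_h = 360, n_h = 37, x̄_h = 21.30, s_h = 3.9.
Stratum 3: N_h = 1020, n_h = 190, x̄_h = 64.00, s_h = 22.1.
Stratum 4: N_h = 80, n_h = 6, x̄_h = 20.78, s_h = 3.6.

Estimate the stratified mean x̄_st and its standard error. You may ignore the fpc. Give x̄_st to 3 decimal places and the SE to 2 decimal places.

x̄_st = Σ W_h x̄_h = (120·59.51 + 360·21.30 + 1020·64.00 + 80·20.78)/1580 = 51.74152
V̂(x̄_st) = Σ W_h² s_h²/n_h, with W_h = N_h/N and N = 1580:
  stratum 1: (120/1580)²·18.1²/18 = 0.104986
  stratum 2: (360/1580)²·3.9²/37 = 0.0213412
  stratum 3: (1020/1580)²·22.1²/190 = 1.07131
  stratum 4: (80/1580)²·3.6²/6 = 0.00553757
V̂(x̄_st) = 1.20318
SE(x̄_st) = √1.20318 = 1.0969

x̄_st ≈ 51.742, SE ≈ 1.10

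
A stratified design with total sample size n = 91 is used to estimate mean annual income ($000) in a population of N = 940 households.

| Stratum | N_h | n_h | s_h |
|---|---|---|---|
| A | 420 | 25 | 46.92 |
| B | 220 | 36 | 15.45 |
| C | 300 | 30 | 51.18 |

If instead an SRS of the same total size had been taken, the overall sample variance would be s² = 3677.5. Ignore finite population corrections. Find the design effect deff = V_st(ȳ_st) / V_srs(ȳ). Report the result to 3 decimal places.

deff ≈ 0.664

V̂(ȳ_st) = Σ W_h² s_h²/n_h, with W_h = N_h/N and N = 940:
  stratum A: (420/940)²·46.92²/25 = 17.58
  stratum B: (220/940)²·15.45²/36 = 0.363199
  stratum C: (300/940)²·51.18²/30 = 8.89336
V_st = 26.8366
V_srs = s²/n = 3677.5/91 = 40.4121
deff = V_st / V_srs = 26.8366/40.4121 = 0.6641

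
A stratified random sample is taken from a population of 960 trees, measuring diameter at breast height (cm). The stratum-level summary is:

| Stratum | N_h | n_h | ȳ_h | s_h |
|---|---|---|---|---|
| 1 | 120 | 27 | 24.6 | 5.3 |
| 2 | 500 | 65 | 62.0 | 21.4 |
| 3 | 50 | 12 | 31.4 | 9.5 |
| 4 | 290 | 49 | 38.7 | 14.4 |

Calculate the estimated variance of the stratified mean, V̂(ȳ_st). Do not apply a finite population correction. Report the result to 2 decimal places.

V̂(ȳ_st) ≈ 2.33

V̂(ȳ_st) = Σ W_h² s_h²/n_h, with W_h = N_h/N and N = 960:
  stratum 1: (120/960)²·5.3²/27 = 0.0162558
  stratum 2: (500/960)²·21.4²/65 = 1.91122
  stratum 3: (50/960)²·9.5²/12 = 0.0204016
  stratum 4: (290/960)²·14.4²/49 = 0.386173
V̂(ȳ_st) = 2.33406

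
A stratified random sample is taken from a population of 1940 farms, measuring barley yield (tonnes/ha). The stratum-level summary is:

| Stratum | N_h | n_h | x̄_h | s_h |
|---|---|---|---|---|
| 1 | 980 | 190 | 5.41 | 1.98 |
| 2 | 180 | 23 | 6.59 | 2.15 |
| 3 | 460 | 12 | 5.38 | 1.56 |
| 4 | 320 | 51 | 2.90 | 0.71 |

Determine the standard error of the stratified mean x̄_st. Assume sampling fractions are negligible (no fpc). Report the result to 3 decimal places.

V̂(x̄_st) = Σ W_h² s_h²/n_h, with W_h = N_h/N and N = 1940:
  stratum 1: (980/1940)²·1.98²/190 = 0.00526533
  stratum 2: (180/1940)²·2.15²/23 = 0.00173018
  stratum 3: (460/1940)²·1.56²/12 = 0.011402
  stratum 4: (320/1940)²·0.71²/51 = 0.000268932
V̂(x̄_st) = 0.0186664
SE(x̄_st) = √0.0186664 = 0.136625

SE(x̄_st) ≈ 0.137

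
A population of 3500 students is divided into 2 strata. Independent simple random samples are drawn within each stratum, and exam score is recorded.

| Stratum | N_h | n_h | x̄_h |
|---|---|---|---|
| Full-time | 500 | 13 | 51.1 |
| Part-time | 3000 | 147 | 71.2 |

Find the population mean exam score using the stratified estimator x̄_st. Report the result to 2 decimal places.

N = Σ N_h = 3500. Stratum weights W_h = N_h/N.
x̄_st = (500·51.1 + 3000·71.2) / 3500 = 68.3286

x̄_st ≈ 68.33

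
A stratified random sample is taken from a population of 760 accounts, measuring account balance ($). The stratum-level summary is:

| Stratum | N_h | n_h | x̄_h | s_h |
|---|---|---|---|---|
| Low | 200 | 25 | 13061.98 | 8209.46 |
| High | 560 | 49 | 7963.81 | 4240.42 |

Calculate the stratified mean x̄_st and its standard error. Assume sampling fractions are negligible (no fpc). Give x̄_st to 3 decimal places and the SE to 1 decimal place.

x̄_st ≈ 9305.434, SE ≈ 621.2

x̄_st = Σ W_h x̄_h = (200·13061.98 + 560·7963.81)/760 = 9305.43368
V̂(x̄_st) = Σ W_h² s_h²/n_h, with W_h = N_h/N and N = 760:
  stratum Low: (200/760)²·8209.46²/25 = 186690
  stratum High: (560/760)²·4240.42²/49 = 199237
V̂(x̄_st) = 385928
SE(x̄_st) = √385928 = 621.231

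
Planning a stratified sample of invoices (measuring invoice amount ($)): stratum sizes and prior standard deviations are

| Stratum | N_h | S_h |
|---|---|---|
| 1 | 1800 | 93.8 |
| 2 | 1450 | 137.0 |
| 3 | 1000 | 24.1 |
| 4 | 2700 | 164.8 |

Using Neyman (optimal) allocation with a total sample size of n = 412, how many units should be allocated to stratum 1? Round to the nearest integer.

83

Neyman allocation: n_h = n · N_h S_h / Σ N_i S_i, with n = 412.
  stratum 1: N_h·S_h = 1800·93.8 = 168840.00
  stratum 2: N_h·S_h = 1450·137.0 = 198650.00
  stratum 3: N_h·S_h = 1000·24.1 = 24100.00
  stratum 4: N_h·S_h = 2700·164.8 = 444960.00
Σ N_h S_h = 836550.00
n for stratum 1 = 412·168840.00/836550.00 = 83.154 → 83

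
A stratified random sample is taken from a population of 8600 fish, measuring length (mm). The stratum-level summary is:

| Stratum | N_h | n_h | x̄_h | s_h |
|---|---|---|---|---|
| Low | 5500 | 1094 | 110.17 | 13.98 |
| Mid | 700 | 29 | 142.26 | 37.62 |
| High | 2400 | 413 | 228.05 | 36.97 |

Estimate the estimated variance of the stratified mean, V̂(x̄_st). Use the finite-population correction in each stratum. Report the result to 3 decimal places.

V̂(x̄_st) ≈ 0.582

V̂(x̄_st) = Σ W_h² (1 − n_h/N_h) s_h²/n_h, with W_h = N_h/N and N = 8600:
  stratum Low: (5500/8600)²·(1 − 1094/5500)·13.98²/1094 = 0.0585339
  stratum Mid: (700/8600)²·(1 − 29/700)·37.62²/29 = 0.30993
  stratum High: (2400/8600)²·(1 − 413/2400)·36.97²/413 = 0.213384
V̂(x̄_st) = 0.581847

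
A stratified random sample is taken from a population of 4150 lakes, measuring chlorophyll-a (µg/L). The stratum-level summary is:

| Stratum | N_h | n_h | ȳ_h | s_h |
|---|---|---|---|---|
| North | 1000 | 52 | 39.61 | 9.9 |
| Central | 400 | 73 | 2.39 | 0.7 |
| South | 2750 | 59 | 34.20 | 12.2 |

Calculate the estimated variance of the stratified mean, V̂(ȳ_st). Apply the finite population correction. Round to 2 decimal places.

V̂(ȳ_st) = Σ W_h² (1 − n_h/N_h) s_h²/n_h, with W_h = N_h/N and N = 4150:
  stratum North: (1000/4150)²·(1 − 52/1000)·9.9²/52 = 0.103748
  stratum Central: (400/4150)²·(1 − 73/400)·0.7²/73 = 5.09782e-05
  stratum South: (2750/4150)²·(1 − 59/2750)·12.2²/59 = 1.08397
V̂(ȳ_st) = 1.18777

V̂(ȳ_st) ≈ 1.19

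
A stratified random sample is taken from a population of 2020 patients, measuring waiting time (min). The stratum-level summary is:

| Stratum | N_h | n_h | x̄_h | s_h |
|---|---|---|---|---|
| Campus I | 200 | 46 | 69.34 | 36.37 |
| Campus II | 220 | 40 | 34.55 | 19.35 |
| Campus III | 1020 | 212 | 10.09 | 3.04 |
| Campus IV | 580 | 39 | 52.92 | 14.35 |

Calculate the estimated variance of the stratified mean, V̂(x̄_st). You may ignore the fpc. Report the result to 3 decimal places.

V̂(x̄_st) = Σ W_h² s_h²/n_h, with W_h = N_h/N and N = 2020:
  stratum Campus I: (200/2020)²·36.37²/46 = 0.281894
  stratum Campus II: (220/2020)²·19.35²/40 = 0.111031
  stratum Campus III: (1020/2020)²·3.04²/212 = 0.011115
  stratum Campus IV: (580/2020)²·14.35²/39 = 0.435304
V̂(x̄_st) = 0.839344

V̂(x̄_st) ≈ 0.839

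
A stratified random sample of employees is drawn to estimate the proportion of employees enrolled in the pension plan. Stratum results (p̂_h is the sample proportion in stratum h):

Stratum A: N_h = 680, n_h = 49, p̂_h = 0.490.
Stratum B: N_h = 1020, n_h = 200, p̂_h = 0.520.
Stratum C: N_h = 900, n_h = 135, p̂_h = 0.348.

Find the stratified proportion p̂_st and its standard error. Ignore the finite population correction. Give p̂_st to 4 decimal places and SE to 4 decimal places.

p̂_st ≈ 0.4526, SE ≈ 0.0274

N = 2600; stratum weights W_h = N_h/N.
p̂_st = Σ W_h p̂_h = (680·0.490 + 1020·0.520 + 900·0.348)/2600 = 0.45262
V̂(p̂_st) = Σ W_h² p̂_h(1−p̂_h)/(n_h−1):
  stratum A: (680/2600)²·0.490·0.510/48 = 0.00035612
  stratum B: (1020/2600)²·0.520·0.480/199 = 0.000193039
  stratum C: (900/2600)²·0.348·0.652/134 = 0.00020289
V̂(p̂_st) = 0.000752049; SE = √V̂ = 0.0274235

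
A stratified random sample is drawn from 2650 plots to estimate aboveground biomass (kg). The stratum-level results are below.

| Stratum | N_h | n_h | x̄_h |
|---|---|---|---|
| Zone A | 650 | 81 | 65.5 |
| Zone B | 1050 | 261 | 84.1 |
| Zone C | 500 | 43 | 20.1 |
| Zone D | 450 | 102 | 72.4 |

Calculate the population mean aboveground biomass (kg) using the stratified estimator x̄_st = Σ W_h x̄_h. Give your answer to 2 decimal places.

x̄_st ≈ 65.48

N = Σ N_h = 2650. Stratum weights W_h = N_h/N.
x̄_st = (650·65.5 + 1050·84.1 + 500·20.1 + 450·72.4) / 2650 = 65.4755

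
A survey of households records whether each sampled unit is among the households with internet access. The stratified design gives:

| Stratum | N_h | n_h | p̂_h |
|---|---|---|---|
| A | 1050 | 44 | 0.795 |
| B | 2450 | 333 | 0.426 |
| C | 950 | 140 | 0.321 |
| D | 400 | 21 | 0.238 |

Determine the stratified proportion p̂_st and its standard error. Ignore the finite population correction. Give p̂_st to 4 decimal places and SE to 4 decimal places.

p̂_st ≈ 0.4698, SE ≈ 0.0221

N = 4850; stratum weights W_h = N_h/N.
p̂_st = Σ W_h p̂_h = (1050·0.795 + 2450·0.426 + 950·0.321 + 400·0.238)/4850 = 0.46981
V̂(p̂_st) = Σ W_h² p̂_h(1−p̂_h)/(n_h−1):
  stratum A: (1050/4850)²·0.795·0.205/43 = 0.000177643
  stratum B: (2450/4850)²·0.426·0.574/332 = 0.000187946
  stratum C: (950/4850)²·0.321·0.679/139 = 6.01622e-05
  stratum D: (400/4850)²·0.238·0.762/20 = 6.16792e-05
V̂(p̂_st) = 0.00048743; SE = √V̂ = 0.0220778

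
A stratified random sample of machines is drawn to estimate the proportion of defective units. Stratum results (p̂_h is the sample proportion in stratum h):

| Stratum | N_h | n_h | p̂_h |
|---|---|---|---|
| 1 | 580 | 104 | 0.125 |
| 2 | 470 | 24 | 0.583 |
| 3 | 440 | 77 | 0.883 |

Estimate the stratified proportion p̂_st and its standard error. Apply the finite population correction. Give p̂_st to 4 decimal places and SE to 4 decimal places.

N = 1490; stratum weights W_h = N_h/N.
p̂_st = Σ W_h p̂_h = (580·0.125 + 470·0.583 + 440·0.883)/1490 = 0.49331
V̂(p̂_st) = Σ W_h² (1 − n_h/N_h) p̂_h(1−p̂_h)/(n_h−1):
  stratum 1: (580/1490)²·(1 − 104/580)·0.125·0.875/103 = 0.000132051
  stratum 2: (470/1490)²·(1 − 24/470)·0.583·0.417/23 = 0.000998015
  stratum 3: (440/1490)²·(1 − 77/440)·0.883·0.117/76 = 9.77957e-05
V̂(p̂_st) = 0.00122786; SE = √V̂ = 0.0350409

p̂_st ≈ 0.4933, SE ≈ 0.0350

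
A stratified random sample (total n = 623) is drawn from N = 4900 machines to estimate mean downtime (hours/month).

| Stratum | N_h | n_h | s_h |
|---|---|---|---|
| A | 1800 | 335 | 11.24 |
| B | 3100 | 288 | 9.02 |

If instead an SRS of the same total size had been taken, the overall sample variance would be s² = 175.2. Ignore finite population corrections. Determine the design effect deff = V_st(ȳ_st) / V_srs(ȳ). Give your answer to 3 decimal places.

V̂(ȳ_st) = Σ W_h² s_h²/n_h, with W_h = N_h/N and N = 4900:
  stratum A: (1800/4900)²·11.24²/335 = 0.050891
  stratum B: (3100/4900)²·9.02²/288 = 0.113071
V_st = 0.163962
V_srs = s²/n = 175.2/623 = 0.28122
deff = V_st / V_srs = 0.163962/0.28122 = 0.5830

deff ≈ 0.583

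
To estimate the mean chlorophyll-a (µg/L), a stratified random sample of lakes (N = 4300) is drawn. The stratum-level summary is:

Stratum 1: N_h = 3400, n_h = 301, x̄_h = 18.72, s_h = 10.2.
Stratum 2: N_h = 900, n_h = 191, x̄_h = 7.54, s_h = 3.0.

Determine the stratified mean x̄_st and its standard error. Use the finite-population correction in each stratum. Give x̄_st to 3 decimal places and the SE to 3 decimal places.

x̄_st ≈ 16.380, SE ≈ 0.446

x̄_st = Σ W_h x̄_h = (3400·18.72 + 900·7.54)/4300 = 16.38000
V̂(x̄_st) = Σ W_h² (1 − n_h/N_h) s_h²/n_h, with W_h = N_h/N and N = 4300:
  stratum 1: (3400/4300)²·(1 − 301/3400)·10.2²/301 = 0.196969
  stratum 2: (900/4300)²·(1 − 191/900)·3.0²/191 = 0.00162615
V̂(x̄_st) = 0.198595
SE(x̄_st) = √0.198595 = 0.44564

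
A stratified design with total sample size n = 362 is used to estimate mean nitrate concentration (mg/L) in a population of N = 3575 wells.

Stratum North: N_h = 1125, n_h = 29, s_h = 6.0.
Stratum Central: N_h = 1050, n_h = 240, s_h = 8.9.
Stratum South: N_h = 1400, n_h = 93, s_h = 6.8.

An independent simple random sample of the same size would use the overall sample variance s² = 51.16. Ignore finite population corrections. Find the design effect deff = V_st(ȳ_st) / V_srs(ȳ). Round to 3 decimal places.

deff ≈ 1.611

V̂(ȳ_st) = Σ W_h² s_h²/n_h, with W_h = N_h/N and N = 3575:
  stratum North: (1125/3575)²·6.0²/29 = 0.12293
  stratum Central: (1050/3575)²·8.9²/240 = 0.0284705
  stratum South: (1400/3575)²·6.8²/93 = 0.0762498
V_st = 0.22765
V_srs = s²/n = 51.16/362 = 0.141326
deff = V_st / V_srs = 0.22765/0.141326 = 1.6108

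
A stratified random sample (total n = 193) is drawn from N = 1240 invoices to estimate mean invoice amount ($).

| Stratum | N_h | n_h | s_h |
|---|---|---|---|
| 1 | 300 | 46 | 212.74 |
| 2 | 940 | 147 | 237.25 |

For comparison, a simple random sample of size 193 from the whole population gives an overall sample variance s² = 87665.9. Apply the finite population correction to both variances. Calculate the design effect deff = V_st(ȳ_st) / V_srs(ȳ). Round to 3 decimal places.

V̂(ȳ_st) = Σ W_h² (1 − n_h/N_h) s_h²/n_h, with W_h = N_h/N and N = 1240:
  stratum 1: (300/1240)²·(1 − 46/300)·212.74²/46 = 48.7587
  stratum 2: (940/1240)²·(1 − 147/940)·237.25²/147 = 185.632
V_st = 234.391
V_srs = (1 − 193/1240)·87665.9/193 = 383.529
deff = V_st / V_srs = 234.391/383.529 = 0.6111

deff ≈ 0.611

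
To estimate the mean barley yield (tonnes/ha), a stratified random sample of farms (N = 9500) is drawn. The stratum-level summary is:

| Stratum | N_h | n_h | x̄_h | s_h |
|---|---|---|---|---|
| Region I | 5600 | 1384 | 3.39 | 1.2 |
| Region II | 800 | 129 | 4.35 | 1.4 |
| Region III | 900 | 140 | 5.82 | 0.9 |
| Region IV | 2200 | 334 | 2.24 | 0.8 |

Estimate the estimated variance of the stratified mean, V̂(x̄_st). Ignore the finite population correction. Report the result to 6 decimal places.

V̂(x̄_st) = Σ W_h² s_h²/n_h, with W_h = N_h/N and N = 9500:
  stratum Region I: (5600/9500)²·1.2²/1384 = 0.000361539
  stratum Region II: (800/9500)²·1.4²/129 = 0.000107745
  stratum Region III: (900/9500)²·0.9²/140 = 5.19272e-05
  stratum Region IV: (2200/9500)²·0.8²/334 = 0.000102762
V̂(x̄_st) = 0.000623974

V̂(x̄_st) ≈ 0.000624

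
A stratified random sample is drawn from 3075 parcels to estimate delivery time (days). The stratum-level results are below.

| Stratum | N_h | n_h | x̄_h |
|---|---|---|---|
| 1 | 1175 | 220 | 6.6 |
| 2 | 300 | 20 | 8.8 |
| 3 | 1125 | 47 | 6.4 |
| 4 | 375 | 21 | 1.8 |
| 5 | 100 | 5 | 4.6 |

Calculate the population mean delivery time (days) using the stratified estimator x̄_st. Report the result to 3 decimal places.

x̄_st ≈ 6.091

N = Σ N_h = 3075. Stratum weights W_h = N_h/N.
x̄_st = (1175·6.6 + 300·8.8 + 1125·6.4 + 375·1.8 + 100·4.6) / 3075 = 6.09106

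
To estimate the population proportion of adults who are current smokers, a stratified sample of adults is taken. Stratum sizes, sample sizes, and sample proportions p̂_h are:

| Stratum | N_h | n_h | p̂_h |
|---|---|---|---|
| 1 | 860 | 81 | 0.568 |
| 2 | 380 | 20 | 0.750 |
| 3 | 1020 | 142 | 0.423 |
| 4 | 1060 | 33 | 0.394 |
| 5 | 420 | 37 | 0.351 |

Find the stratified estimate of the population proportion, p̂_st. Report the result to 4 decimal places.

N = 3740; stratum weights W_h = N_h/N.
p̂_st = Σ W_h p̂_h = (860·0.568 + 380·0.750 + 1020·0.423 + 1060·0.394 + 420·0.351)/3740 = 0.47326

p̂_st ≈ 0.4733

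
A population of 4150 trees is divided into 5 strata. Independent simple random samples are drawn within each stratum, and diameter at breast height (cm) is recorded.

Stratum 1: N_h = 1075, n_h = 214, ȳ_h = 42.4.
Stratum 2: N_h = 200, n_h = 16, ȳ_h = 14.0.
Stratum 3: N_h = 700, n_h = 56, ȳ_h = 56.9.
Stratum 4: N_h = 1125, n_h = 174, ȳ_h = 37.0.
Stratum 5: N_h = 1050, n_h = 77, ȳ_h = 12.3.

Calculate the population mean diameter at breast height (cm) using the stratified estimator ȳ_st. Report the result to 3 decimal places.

ȳ_st ≈ 34.398

N = Σ N_h = 4150. Stratum weights W_h = N_h/N.
ȳ_st = (1075·42.4 + 200·14.0 + 700·56.9 + 1125·37.0 + 1050·12.3) / 4150 = 34.39759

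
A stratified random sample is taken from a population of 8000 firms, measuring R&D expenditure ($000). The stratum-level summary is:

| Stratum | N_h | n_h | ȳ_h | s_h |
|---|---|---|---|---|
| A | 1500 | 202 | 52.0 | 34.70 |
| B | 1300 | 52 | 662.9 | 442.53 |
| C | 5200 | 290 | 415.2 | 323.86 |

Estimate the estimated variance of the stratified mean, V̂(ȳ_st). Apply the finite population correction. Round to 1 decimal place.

V̂(ȳ_st) = Σ W_h² (1 − n_h/N_h) s_h²/n_h, with W_h = N_h/N and N = 8000:
  stratum A: (1500/8000)²·(1 − 202/1500)·34.70²/202 = 0.18134
  stratum B: (1300/8000)²·(1 − 52/1300)·442.53²/52 = 95.4685
  stratum C: (5200/8000)²·(1 − 290/5200)·323.86²/290 = 144.285
V̂(ȳ_st) = 239.935

V̂(ȳ_st) ≈ 239.9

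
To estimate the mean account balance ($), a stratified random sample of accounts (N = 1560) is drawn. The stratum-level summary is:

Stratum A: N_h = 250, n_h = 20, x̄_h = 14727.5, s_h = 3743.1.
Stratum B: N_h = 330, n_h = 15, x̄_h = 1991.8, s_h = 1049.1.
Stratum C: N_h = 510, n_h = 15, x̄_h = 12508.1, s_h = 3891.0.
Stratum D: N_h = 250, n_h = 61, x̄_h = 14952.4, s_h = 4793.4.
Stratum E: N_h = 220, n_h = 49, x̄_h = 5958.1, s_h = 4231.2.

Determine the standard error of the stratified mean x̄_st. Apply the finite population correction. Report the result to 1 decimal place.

SE(x̄_st) ≈ 370.6

V̂(x̄_st) = Σ W_h² (1 − n_h/N_h) s_h²/n_h, with W_h = N_h/N and N = 1560:
  stratum A: (250/1560)²·(1 − 20/250)·3743.1²/20 = 16552
  stratum B: (330/1560)²·(1 − 15/330)·1049.1²/15 = 3134.14
  stratum C: (510/1560)²·(1 − 15/510)·3891.0²/15 = 104703
  stratum D: (250/1560)²·(1 − 61/250)·4793.4²/61 = 7313.25
  stratum E: (220/1560)²·(1 − 49/220)·4231.2²/49 = 5648.08
V̂(x̄_st) = 137350
SE(x̄_st) = √137350 = 370.608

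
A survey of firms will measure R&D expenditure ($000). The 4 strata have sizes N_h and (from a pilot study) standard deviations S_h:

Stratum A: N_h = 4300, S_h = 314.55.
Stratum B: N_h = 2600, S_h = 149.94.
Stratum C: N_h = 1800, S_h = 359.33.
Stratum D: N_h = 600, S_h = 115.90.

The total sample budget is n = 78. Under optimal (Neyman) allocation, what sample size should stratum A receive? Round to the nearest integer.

Neyman allocation: n_h = n · N_h S_h / Σ N_i S_i, with n = 78.
  stratum A: N_h·S_h = 4300·314.55 = 1352565.00
  stratum B: N_h·S_h = 2600·149.94 = 389844.00
  stratum C: N_h·S_h = 1800·359.33 = 646794.00
  stratum D: N_h·S_h = 600·115.90 = 69540.00
Σ N_h S_h = 2458743.00
n for stratum A = 78·1352565.00/2458743.00 = 42.908 → 43

43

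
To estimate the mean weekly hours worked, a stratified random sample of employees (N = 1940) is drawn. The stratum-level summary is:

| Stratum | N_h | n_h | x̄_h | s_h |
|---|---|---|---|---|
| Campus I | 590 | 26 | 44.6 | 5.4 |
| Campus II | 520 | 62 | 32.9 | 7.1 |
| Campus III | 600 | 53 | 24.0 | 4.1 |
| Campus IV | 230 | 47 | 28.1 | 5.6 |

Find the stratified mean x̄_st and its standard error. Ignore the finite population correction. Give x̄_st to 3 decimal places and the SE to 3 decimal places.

x̄_st ≈ 33.137, SE ≈ 0.449

x̄_st = Σ W_h x̄_h = (590·44.6 + 520·32.9 + 600·24.0 + 230·28.1)/1940 = 33.13660
V̂(x̄_st) = Σ W_h² s_h²/n_h, with W_h = N_h/N and N = 1940:
  stratum Campus I: (590/1940)²·5.4²/26 = 0.103732
  stratum Campus II: (520/1940)²·7.1²/62 = 0.0584155
  stratum Campus III: (600/1940)²·4.1²/53 = 0.0303383
  stratum Campus IV: (230/1940)²·5.6²/47 = 0.00937844
V̂(x̄_st) = 0.201865
SE(x̄_st) = √0.201865 = 0.449294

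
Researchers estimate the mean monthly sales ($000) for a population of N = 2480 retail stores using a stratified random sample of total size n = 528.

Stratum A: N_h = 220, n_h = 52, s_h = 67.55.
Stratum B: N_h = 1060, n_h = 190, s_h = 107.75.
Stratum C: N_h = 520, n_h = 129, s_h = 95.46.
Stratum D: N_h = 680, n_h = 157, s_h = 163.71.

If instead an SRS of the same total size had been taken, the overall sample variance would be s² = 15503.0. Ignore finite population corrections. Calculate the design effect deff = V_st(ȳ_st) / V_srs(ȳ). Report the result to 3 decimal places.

V̂(ȳ_st) = Σ W_h² s_h²/n_h, with W_h = N_h/N and N = 2480:
  stratum A: (220/2480)²·67.55²/52 = 0.690541
  stratum B: (1060/2480)²·107.75²/190 = 11.1632
  stratum C: (520/2480)²·95.46²/129 = 3.10568
  stratum D: (680/2480)²·163.71²/157 = 12.8341
V_st = 27.7935
V_srs = s²/n = 15503.0/528 = 29.3617
deff = V_st / V_srs = 27.7935/29.3617 = 0.9466

deff ≈ 0.947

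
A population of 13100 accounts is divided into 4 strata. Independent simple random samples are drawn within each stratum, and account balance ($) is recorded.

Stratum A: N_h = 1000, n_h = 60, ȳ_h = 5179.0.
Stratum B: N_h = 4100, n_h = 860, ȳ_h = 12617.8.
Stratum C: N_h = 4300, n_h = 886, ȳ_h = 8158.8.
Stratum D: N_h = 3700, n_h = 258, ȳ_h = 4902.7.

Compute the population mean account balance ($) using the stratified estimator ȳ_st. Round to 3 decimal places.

ȳ_st ≈ 8407.237

N = Σ N_h = 13100. Stratum weights W_h = N_h/N.
ȳ_st = (1000·5179.0 + 4100·12617.8 + 4300·8158.8 + 3700·4902.7) / 13100 = 8407.23740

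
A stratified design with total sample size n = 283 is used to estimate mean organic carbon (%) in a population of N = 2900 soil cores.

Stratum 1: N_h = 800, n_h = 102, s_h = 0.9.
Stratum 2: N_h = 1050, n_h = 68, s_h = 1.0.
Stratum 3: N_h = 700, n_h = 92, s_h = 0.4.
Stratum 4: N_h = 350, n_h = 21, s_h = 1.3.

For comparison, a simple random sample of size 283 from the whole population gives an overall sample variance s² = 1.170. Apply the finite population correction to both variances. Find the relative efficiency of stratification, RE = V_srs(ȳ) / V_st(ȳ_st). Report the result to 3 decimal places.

RE ≈ 1.060

V̂(ȳ_st) = Σ W_h² (1 − n_h/N_h) s_h²/n_h, with W_h = N_h/N and N = 2900:
  stratum 1: (800/2900)²·(1 − 102/800)·0.9²/102 = 0.000527271
  stratum 2: (1050/2900)²·(1 − 68/1050)·1.0²/68 = 0.001803
  stratum 3: (700/2900)²·(1 − 92/700)·0.4²/92 = 8.80112e-05
  stratum 4: (350/2900)²·(1 − 21/350)·1.3²/21 = 0.00110188
V_st = 0.00352017
V_srs = (1 − 283/2900)·1.170/283 = 0.00373083
Relative efficiency = V_srs / V_st = 0.00373083/0.00352017 = 1.0598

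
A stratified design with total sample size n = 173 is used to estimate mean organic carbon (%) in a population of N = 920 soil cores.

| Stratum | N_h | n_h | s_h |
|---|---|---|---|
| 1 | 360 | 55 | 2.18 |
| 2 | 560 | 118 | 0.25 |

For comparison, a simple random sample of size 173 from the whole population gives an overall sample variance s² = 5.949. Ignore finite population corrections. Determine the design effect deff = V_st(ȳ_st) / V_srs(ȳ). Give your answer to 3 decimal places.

V̂(ȳ_st) = Σ W_h² s_h²/n_h, with W_h = N_h/N and N = 920:
  stratum 1: (360/920)²·2.18²/55 = 0.0132306
  stratum 2: (560/920)²·0.25²/118 = 0.000196245
V_st = 0.0134268
V_srs = s²/n = 5.949/173 = 0.0343873
deff = V_st / V_srs = 0.0134268/0.0343873 = 0.3905

deff ≈ 0.390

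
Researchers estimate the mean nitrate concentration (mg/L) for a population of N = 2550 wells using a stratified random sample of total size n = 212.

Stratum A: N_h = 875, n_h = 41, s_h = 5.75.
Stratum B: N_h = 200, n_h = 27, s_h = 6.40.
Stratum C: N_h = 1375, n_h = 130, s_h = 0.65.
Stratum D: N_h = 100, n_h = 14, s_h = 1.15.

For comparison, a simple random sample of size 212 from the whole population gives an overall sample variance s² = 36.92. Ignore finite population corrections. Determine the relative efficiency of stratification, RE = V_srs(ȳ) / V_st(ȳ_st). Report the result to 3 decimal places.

RE ≈ 1.653

V̂(ȳ_st) = Σ W_h² s_h²/n_h, with W_h = N_h/N and N = 2550:
  stratum A: (875/2550)²·5.75²/41 = 0.0949484
  stratum B: (200/2550)²·6.40²/27 = 0.00933202
  stratum C: (1375/2550)²·0.65²/130 = 0.000944949
  stratum D: (100/2550)²·1.15²/14 = 0.000145274
V_st = 0.105371
V_srs = s²/n = 36.92/212 = 0.174151
Relative efficiency = V_srs / V_st = 0.174151/0.105371 = 1.6527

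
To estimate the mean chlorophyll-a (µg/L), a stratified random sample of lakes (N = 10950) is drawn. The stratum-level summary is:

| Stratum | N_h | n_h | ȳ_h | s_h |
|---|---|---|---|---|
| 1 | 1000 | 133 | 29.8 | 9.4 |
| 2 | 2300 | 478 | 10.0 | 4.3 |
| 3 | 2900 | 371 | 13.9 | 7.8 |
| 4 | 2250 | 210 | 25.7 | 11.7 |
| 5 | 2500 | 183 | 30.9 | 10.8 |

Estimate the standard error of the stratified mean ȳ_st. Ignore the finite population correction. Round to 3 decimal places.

SE(ȳ_st) ≈ 0.282

V̂(ȳ_st) = Σ W_h² s_h²/n_h, with W_h = N_h/N and N = 10950:
  stratum 1: (1000/10950)²·9.4²/133 = 0.00554084
  stratum 2: (2300/10950)²·4.3²/478 = 0.00170662
  stratum 3: (2900/10950)²·7.8²/371 = 0.0115023
  stratum 4: (2250/10950)²·11.7²/210 = 0.0275226
  stratum 5: (2500/10950)²·10.8²/183 = 0.0332237
V̂(ȳ_st) = 0.079496
SE(ȳ_st) = √0.079496 = 0.28195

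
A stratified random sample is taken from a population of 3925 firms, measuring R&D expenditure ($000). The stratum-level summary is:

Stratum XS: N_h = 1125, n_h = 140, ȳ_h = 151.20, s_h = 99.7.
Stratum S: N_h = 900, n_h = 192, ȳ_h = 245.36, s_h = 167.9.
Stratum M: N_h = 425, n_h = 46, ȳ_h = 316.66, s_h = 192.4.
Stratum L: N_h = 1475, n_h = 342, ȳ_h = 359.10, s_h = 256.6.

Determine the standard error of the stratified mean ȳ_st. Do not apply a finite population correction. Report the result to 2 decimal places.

SE(ȳ_st) ≈ 7.08

V̂(ȳ_st) = Σ W_h² s_h²/n_h, with W_h = N_h/N and N = 3925:
  stratum XS: (1125/3925)²·99.7²/140 = 5.83295
  stratum S: (900/3925)²·167.9²/192 = 7.7198
  stratum M: (425/3925)²·192.4²/46 = 9.43519
  stratum L: (1475/3925)²·256.6²/342 = 27.1889
V̂(ȳ_st) = 50.1769
SE(ȳ_st) = √50.1769 = 7.08356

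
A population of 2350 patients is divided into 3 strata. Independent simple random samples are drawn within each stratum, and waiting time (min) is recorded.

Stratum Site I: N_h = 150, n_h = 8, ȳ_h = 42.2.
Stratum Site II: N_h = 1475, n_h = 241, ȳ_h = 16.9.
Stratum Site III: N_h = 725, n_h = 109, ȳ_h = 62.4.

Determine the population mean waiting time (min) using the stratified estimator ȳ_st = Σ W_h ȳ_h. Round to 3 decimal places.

N = Σ N_h = 2350. Stratum weights W_h = N_h/N.
ȳ_st = (150·42.2 + 1475·16.9 + 725·62.4) / 2350 = 32.55213

ȳ_st ≈ 32.552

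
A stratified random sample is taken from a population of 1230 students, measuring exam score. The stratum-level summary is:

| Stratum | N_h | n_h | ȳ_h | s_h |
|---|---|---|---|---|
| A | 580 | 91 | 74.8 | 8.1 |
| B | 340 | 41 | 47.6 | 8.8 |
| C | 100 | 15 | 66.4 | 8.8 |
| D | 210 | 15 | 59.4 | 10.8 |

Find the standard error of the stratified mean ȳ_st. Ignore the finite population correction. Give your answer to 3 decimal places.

SE(ȳ_st) ≈ 0.752

V̂(ȳ_st) = Σ W_h² s_h²/n_h, with W_h = N_h/N and N = 1230:
  stratum A: (580/1230)²·8.1²/91 = 0.160315
  stratum B: (340/1230)²·8.8²/41 = 0.144321
  stratum C: (100/1230)²·8.8²/15 = 0.0341243
  stratum D: (210/1230)²·10.8²/15 = 0.226665
V̂(ȳ_st) = 0.565425
SE(ȳ_st) = √0.565425 = 0.751948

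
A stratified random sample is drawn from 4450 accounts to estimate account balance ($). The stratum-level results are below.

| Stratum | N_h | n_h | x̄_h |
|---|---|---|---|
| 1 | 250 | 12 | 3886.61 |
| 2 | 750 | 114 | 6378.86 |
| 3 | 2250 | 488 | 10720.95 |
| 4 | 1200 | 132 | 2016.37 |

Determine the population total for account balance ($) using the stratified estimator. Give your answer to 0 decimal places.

τ̂_st = Σ N_h x̄_h = 250·3886.61 + 750·6378.86 + 2250·10720.95 + 1200·2016.37 = 32297579

τ̂_st ≈ 32297579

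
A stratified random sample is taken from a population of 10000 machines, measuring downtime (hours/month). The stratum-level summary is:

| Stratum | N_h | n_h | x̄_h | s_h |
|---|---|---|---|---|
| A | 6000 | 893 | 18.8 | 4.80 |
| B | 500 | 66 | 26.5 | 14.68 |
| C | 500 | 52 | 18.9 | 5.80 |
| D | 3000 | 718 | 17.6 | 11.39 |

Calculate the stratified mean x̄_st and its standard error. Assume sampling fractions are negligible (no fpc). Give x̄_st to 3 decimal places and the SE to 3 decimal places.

x̄_st = Σ W_h x̄_h = (6000·18.8 + 500·26.5 + 500·18.9 + 3000·17.6)/10000 = 18.83000
V̂(x̄_st) = Σ W_h² s_h²/n_h, with W_h = N_h/N and N = 10000:
  stratum A: (6000/10000)²·4.80²/893 = 0.00928824
  stratum B: (500/10000)²·14.68²/66 = 0.00816297
  stratum C: (500/10000)²·5.80²/52 = 0.00161731
  stratum D: (3000/10000)²·11.39²/718 = 0.0162617
V̂(x̄_st) = 0.0353302
SE(x̄_st) = √0.0353302 = 0.187963

x̄_st ≈ 18.830, SE ≈ 0.188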